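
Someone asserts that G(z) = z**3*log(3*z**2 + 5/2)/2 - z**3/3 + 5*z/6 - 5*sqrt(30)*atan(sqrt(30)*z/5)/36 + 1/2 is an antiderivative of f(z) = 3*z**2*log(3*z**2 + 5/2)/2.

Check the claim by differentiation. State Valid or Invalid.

Valid - differentiating G returns exactly f.

d/dz[G] = 3*z**2*log(3*z**2 + 5/2)/2
This equals f(z) exactly, so the claim holds.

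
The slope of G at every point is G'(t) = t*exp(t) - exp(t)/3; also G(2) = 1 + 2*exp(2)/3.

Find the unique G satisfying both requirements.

G'(t) has the shape u'v + uv' for u = t - 4/3 and v = exp(t) — it is the derivative of the product u*v.
A general antiderivative is (3*t - 4)*exp(t)/3 + C.
The condition gives C = 1 + 2*exp(2)/3 - (2*exp(2)/3) = 1.
So G(t) = (3*t*exp(t) - 4*exp(t) + 3)/3.
Check: d/dt[(3*t*exp(t) - 4*exp(t) + 3)/3] = t*exp(t) - exp(t)/3 = G'(t).

G(t) = (3*t*exp(t) - 4*exp(t) + 3)/3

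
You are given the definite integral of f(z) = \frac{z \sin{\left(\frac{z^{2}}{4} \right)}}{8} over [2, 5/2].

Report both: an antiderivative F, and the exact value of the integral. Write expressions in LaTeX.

f matches the chain-rule pattern g'(h)*h' with inner function h(z) = \frac{z^{2}}{4}; substituting u = h(z) collapses the integral.
F(z) = - \frac{\cos{\left(\frac{z^{2}}{4} \right)}}{4} is an antiderivative of f.
Check: d/dz[- \frac{\cos{\left(\frac{z^{2}}{4} \right)}}{4}] = \frac{z \sin{\left(\frac{z^{2}}{4} \right)}}{8} = f(z).
F(5/2) = - \frac{\cos{\left(\frac{25}{16} \right)}}{4}; F(2) = - \frac{\cos{\left(1 \right)}}{4}.
Integral = F(5/2) - F(2) = - \frac{\cos{\left(\frac{25}{16} \right)}}{4} + \frac{\cos{\left(1 \right)}}{4}.

Antiderivative: F(z) = - \frac{\cos{\left(\frac{z^{2}}{4} \right)}}{4}; value = - \frac{\cos{\left(\frac{25}{16} \right)}}{4} + \frac{\cos{\left(1 \right)}}{4}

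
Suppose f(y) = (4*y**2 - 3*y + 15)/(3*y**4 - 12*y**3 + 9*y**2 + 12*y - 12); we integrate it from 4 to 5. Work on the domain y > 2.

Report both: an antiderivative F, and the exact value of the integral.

Factor the denominator (3*(y - 2)**2*(y - 1)*(y + 1)) and decompose: f = -11/(27*(y + 1)) + 8/(3*(y - 1)) - 61/(27*(y - 2)) + 25/(9*(y - 2)**2); each piece integrates to a log, atan, or power term.
F(y) = -61*log(y - 2)/27 + 8*log(y - 1)/3 - 11*log(y + 1)/27 - 25/(9*y - 18) is an antiderivative of f.
Check: d/dy[-61*log(y - 2)/27 + 8*log(y - 1)/3 - 11*log(y + 1)/27 - 25/(9*y - 18)] = (4*y**2 - 3*y + 15)/(3*y**4 - 12*y**3 + 9*y**2 + 12*y - 12) = f(y).
F(5) = -61*log(3)/27 - 25/27 - 11*log(6)/27 + 8*log(4)/3; F(4) = -61*log(2)/27 - 25/18 - 11*log(5)/27 + 8*log(3)/3.
Integral = F(5) - F(4) = -133*log(3)/27 - 11*log(6)/27 + 25/54 + 11*log(5)/27 + 61*log(2)/27 + 8*log(4)/3.

Antiderivative: F(y) = -61*log(y - 2)/27 + 8*log(y - 1)/3 - 11*log(y + 1)/27 - 25/(9*y - 18); value = -133*log(3)/27 - 11*log(6)/27 + 25/54 + 11*log(5)/27 + 61*log(2)/27 + 8*log(4)/3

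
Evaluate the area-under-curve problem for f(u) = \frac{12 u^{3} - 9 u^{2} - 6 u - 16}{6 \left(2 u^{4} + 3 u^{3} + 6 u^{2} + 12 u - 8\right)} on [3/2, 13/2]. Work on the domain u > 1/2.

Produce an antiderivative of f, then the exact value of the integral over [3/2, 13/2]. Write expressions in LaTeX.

Antiderivative: F(u) = - \frac{79 \log{\left(u - \frac{1}{2} \right)}}{510} + \frac{17 \log{\left(u + 2 \right)}}{30} + \frac{5 \log{\left(u^{2} + 4 \right)}}{17} - \frac{53 \operatorname{atan}{\left(\frac{u}{2} \right)}}{102}; value = - \frac{17 \log{\left(\frac{7}{2} \right)}}{30} - \frac{53 \operatorname{atan}{\left(\frac{13}{4} \right)}}{102} - \frac{5 \log{\left(\frac{25}{4} \right)}}{17} - \frac{79 \log{\left(6 \right)}}{510} + \frac{53 \operatorname{atan}{\left(\frac{3}{4} \right)}}{102} + \frac{5 \log{\left(\frac{185}{4} \right)}}{17} + \frac{17 \log{\left(\frac{17}{2} \right)}}{30}

The denominator factors as 6 \left(u + 2\right) \left(2 u - 1\right) \left(u^{2} + 4\right); partial fractions split f into directly integrable pieces: \frac{30 u - 53}{51 \left(u^{2} + 4\right)} - \frac{79}{255 \left(2 u - 1\right)} + \frac{17}{30 \left(u + 2\right)}.
F(u) = - \frac{79 \log{\left(u - \frac{1}{2} \right)}}{510} + \frac{17 \log{\left(u + 2 \right)}}{30} + \frac{5 \log{\left(u^{2} + 4 \right)}}{17} - \frac{53 \operatorname{atan}{\left(\frac{u}{2} \right)}}{102} is an antiderivative of f.
Check: d/du[- \frac{79 \log{\left(u - \frac{1}{2} \right)}}{510} + \frac{17 \log{\left(u + 2 \right)}}{30} + \frac{5 \log{\left(u^{2} + 4 \right)}}{17} - \frac{53 \operatorname{atan}{\left(\frac{u}{2} \right)}}{102}] = \frac{12 u^{3} - 9 u^{2} - 6 u - 16}{12 u^{4} + 18 u^{3} + 36 u^{2} + 72 u - 48}, which equals f(u).
F(13/2) = - \frac{53 \operatorname{atan}{\left(\frac{13}{4} \right)}}{102} - \frac{79 \log{\left(6 \right)}}{510} + \frac{5 \log{\left(\frac{185}{4} \right)}}{17} + \frac{17 \log{\left(\frac{17}{2} \right)}}{30}; F(3/2) = - \frac{53 \operatorname{atan}{\left(\frac{3}{4} \right)}}{102} + \frac{5 \log{\left(\frac{25}{4} \right)}}{17} + \frac{17 \log{\left(\frac{7}{2} \right)}}{30}.
Integral = F(13/2) - F(3/2) = - \frac{17 \log{\left(\frac{7}{2} \right)}}{30} - \frac{53 \operatorname{atan}{\left(\frac{13}{4} \right)}}{102} - \frac{5 \log{\left(\frac{25}{4} \right)}}{17} - \frac{79 \log{\left(6 \right)}}{510} + \frac{53 \operatorname{atan}{\left(\frac{3}{4} \right)}}{102} + \frac{5 \log{\left(\frac{185}{4} \right)}}{17} + \frac{17 \log{\left(\frac{17}{2} \right)}}{30}.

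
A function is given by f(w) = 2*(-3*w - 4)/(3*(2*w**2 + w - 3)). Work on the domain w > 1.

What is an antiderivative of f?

The denominator factors as 3*(w - 1)*(2*w + 3); partial fractions split f into directly integrable pieces: -2/(15*(2*w + 3)) - 14/(15*(w - 1)).
Check: d/dw[-14*log(w - 1)/15 - log(w + 3/2)/15] = (-6*w - 8)/(6*w**2 + 3*w - 9), which equals f(w).

An antiderivative is F(w) = -14*log(w - 1)/15 - log(w + 3/2)/15.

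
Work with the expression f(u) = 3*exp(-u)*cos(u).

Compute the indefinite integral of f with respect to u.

A first test for any F(u): its u-derivative must equal f(u) identically.
Check: d/du[-3*(-sin(u) + cos(u))*exp(-u)/2] = 3*exp(-u)*cos(u) = f(u).

F(u) = -3*(-sin(u) + cos(u))*exp(-u)/2 + C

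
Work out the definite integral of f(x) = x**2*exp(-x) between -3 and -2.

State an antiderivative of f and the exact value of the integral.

Antiderivative: F(x) = (-x**2 - 2*x - 2)*exp(-x); value = -2*exp(2) + 5*exp(3)

Recognize the product-rule pattern: f = u'v + uv' with u = -x**2 - 2*x - 2, v = exp(-x), so integration by parts undoes it.
F(x) = (-x**2 - 2*x - 2)*exp(-x) is an antiderivative of f.
Check: d/dx[(-x**2 - 2*x - 2)*exp(-x)] = x**2*exp(-x) = f(x).
F(-2) = -2*exp(2); F(-3) = -5*exp(3).
Integral = F(-2) - F(-3) = -2*exp(2) + 5*exp(3).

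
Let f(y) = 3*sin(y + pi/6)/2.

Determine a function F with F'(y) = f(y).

An antiderivative is F(y) = -3*cos(y + pi/6)/2.

Whatever form F(y) takes, F'(y) = f(y) is non-negotiable.
Check: d/dy[-3*cos(y + pi/6)/2] = 3*sin(y + pi/6)/2 = f(y).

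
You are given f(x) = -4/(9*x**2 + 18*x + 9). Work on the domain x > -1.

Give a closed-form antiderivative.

An antiderivative is F(x) = 4/(9*(x + 1)).

Since d/dx undoes antidifferentiation here, F'(x) = f(x) is required of F(x).
Check: d/dx[4/(9*(x + 1))] = -4/(9*x**2 + 18*x + 9) = f(x).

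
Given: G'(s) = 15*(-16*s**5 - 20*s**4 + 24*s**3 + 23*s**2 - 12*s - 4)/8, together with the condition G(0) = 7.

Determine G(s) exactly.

G(s) = 2 - 5*(s**2 + s/2 - 1)**3

The substitution u = s**2 + s/2 - 1 works: G'(s) is exactly (dG/du)*(du/ds) for that inner function.
A general antiderivative is -5*(s**2 + s/2 - 1)**3 + C.
The condition gives C = 7 - (5) = 2.
So G(s) = 2 - 5*(s**2 + s/2 - 1)**3.
Check: d/ds[2 - 5*(s**2 + s/2 - 1)**3] = -30*s**5 - 75*s**4/2 + 45*s**3 + 345*s**2/8 - 45*s/2 - 15/2, which equals G'(s).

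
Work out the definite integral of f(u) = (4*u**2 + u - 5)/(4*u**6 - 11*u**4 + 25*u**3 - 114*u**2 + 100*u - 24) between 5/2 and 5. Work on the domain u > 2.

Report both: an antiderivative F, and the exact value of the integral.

Factor the denominator ((u - 2)*(u + 3)*(2*u - 1)**2*(u**2 + 4)) and decompose: f = (691*u - 3386)/(30056*(u**2 + 4)) - 1832/(18207*(2*u - 1)) + 8/(51*(2*u - 1)**2) - 4/(455*(u + 3)) + 13/(360*(u - 2)); each piece integrates to a log, atan, or power term.
F(u) = 13*log(u - 2)/360 - 916*log(u - 1/2)/18207 - 4*log(u + 3)/455 + 691*log(u**2 + 4)/60112 - 1693*atan(u/2)/30056 - 4/(102*u - 51) is an antiderivative of f.
Check: d/du[13*log(u - 2)/360 - 916*log(u - 1/2)/18207 - 4*log(u + 3)/455 + 691*log(u**2 + 4)/60112 - 1693*atan(u/2)/30056 - 4/(102*u - 51)] = (4*u**2 + u - 5)/(4*u**6 - 11*u**4 + 25*u**3 - 114*u**2 + 100*u - 24) = f(u).
F(5) = -916*log(9/2)/18207 - 1693*atan(5/2)/30056 - 4*log(8)/455 - 4/459 + 691*log(29)/60112 + 13*log(3)/360; F(5/2) = -62939*log(2)/728280 - 1693*atan(5/4)/30056 - 1/51 - 4*log(11/2)/455 + 691*log(41/4)/60112.
Integral = F(5) - F(5/2) = -916*log(9/2)/18207 - 1693*atan(5/2)/30056 - 691*log(41/4)/60112 - 4*log(8)/455 + 5/459 + 4*log(11/2)/455 + 691*log(29)/60112 + 13*log(3)/360 + 1693*atan(5/4)/30056 + 62939*log(2)/728280.

Antiderivative: F(u) = 13*log(u - 2)/360 - 916*log(u - 1/2)/18207 - 4*log(u + 3)/455 + 691*log(u**2 + 4)/60112 - 1693*atan(u/2)/30056 - 4/(102*u - 51); value = -916*log(9/2)/18207 - 1693*atan(5/2)/30056 - 691*log(41/4)/60112 - 4*log(8)/455 + 5/459 + 4*log(11/2)/455 + 691*log(29)/60112 + 13*log(3)/360 + 1693*atan(5/4)/30056 + 62939*log(2)/728280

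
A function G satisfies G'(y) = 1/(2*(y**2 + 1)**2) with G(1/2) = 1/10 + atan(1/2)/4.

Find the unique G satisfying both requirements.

A candidate passes only if d/dy[G] lands on the given G'(y) exactly.
A general antiderivative is y/(4*y**2 + 4) + atan(y)/4 + C.
The condition gives C = 1/10 + atan(1/2)/4 - (1/10 + atan(1/2)/4) = 0.
So G(y) = y/(4*y**2 + 4) + atan(y)/4.
Check: d/dy[y/(4*y**2 + 4) + atan(y)/4] = 1/(2*y**4 + 4*y**2 + 2), which equals G'(y).

G(y) = y/(4*y**2 + 4) + atan(y)/4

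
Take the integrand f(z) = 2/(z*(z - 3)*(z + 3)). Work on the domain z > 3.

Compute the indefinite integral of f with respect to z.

F(z) = (-2*log(z) + log(z**2 - 9))/9 + C

The denominator factors as z*(z - 3)*(z + 3); partial fractions split f into directly integrable pieces: 1/(9*(z + 3)) + 1/(9*(z - 3)) - 2/(9*z).
Check: d/dz[(-2*log(z) + log(z**2 - 9))/9] = 2/(z**3 - 9*z), which equals f(z).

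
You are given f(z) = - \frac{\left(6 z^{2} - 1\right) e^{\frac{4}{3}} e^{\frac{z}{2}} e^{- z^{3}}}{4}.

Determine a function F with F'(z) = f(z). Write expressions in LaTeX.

An antiderivative is F(z) = \frac{e^{\frac{4}{3}} e^{\frac{z}{2}} e^{- z^{3}}}{2}.

The substitution u = - z^{3} + \frac{z}{2} + \frac{4}{3} works: f is exactly (dF/du)*(du/dz) for that inner function.
Check: d/dz[\frac{e^{\frac{4}{3}} e^{\frac{z}{2}} e^{- z^{3}}}{2}] = \frac{\left(- 6 z^{2} e^{\frac{4}{3}} e^{\frac{z}{2}} + e^{\frac{4}{3}} e^{\frac{z}{2}}\right) e^{- z^{3}}}{4}, which equals f(z).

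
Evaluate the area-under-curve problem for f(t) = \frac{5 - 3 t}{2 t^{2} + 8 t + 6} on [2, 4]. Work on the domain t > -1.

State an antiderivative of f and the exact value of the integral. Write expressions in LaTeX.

Factor the denominator (2 \left(t + 1\right) \left(t + 3\right)) and decompose: f = - \frac{7}{2 \left(t + 3\right)} + \frac{2}{t + 1}; each piece integrates to a log, atan, or power term.
F(t) = 2 \log{\left(t + 1 \right)} - \frac{7 \log{\left(t + 3 \right)}}{2} is an antiderivative of f.
Check: d/dt[2 \log{\left(t + 1 \right)} - \frac{7 \log{\left(t + 3 \right)}}{2}] = \frac{5 - 3 t}{2 t^{2} + 8 t + 6} = f(t).
F(4) = - \frac{7 \log{\left(7 \right)}}{2} + 2 \log{\left(5 \right)}; F(2) = - \frac{7 \log{\left(5 \right)}}{2} + 2 \log{\left(3 \right)}.
Integral = F(4) - F(2) = - \frac{7 \log{\left(7 \right)}}{2} - 2 \log{\left(3 \right)} + \frac{11 \log{\left(5 \right)}}{2}.

Antiderivative: F(t) = 2 \log{\left(t + 1 \right)} - \frac{7 \log{\left(t + 3 \right)}}{2}; value = - \frac{7 \log{\left(7 \right)}}{2} - 2 \log{\left(3 \right)} + \frac{11 \log{\left(5 \right)}}{2}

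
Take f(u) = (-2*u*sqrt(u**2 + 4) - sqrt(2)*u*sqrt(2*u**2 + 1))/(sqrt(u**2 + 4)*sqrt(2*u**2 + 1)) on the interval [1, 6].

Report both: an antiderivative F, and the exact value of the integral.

A candidate is checked by its d/du: the result must match f(u).
F(u) = -2*sqrt(u**2/2 + 2) - sqrt(2*u**2 + 1) is an antiderivative of f.
Check: d/du[-2*sqrt(u**2/2 + 2) - sqrt(2*u**2 + 1)] = (-2*u*sqrt(u**2 + 4) - sqrt(2)*u*sqrt(2*u**2 + 1))/(sqrt(u**2 + 4)*sqrt(2*u**2 + 1)) = f(u).
F(6) = -4*sqrt(5) - sqrt(73); F(1) = -sqrt(10) - sqrt(3).
Integral = F(6) - F(1) = -4*sqrt(5) - sqrt(73) + sqrt(3) + sqrt(10).

Antiderivative: F(u) = -2*sqrt(u**2/2 + 2) - sqrt(2*u**2 + 1); value = -4*sqrt(5) - sqrt(73) + sqrt(3) + sqrt(10)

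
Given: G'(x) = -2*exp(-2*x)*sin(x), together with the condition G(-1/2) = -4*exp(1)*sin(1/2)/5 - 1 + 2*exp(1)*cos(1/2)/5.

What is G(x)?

Whatever form G(x) takes, its d/dx must return the stated G'(x).
A general antiderivative is 4*exp(-2*x)*sin(x)/5 + 2*exp(-2*x)*cos(x)/5 + C.
The condition gives C = -4*exp(1)*sin(1/2)/5 - 1 + 2*exp(1)*cos(1/2)/5 - (-4*exp(1)*sin(1/2)/5 + 2*exp(1)*cos(1/2)/5) = -1.
So G(x) = -1 + 4*exp(-2*x)*sin(x)/5 + 2*exp(-2*x)*cos(x)/5.
Check: d/dx[-1 + 4*exp(-2*x)*sin(x)/5 + 2*exp(-2*x)*cos(x)/5] = -2*exp(-2*x)*sin(x) = G'(x).

G(x) = -1 + 4*exp(-2*x)*sin(x)/5 + 2*exp(-2*x)*cos(x)/5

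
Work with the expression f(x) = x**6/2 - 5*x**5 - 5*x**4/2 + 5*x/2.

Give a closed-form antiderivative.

Integrate term by term and add the pieces.
Check: d/dx[x**2*(6*x**5 - 70*x**4 - 42*x**3 + 105)/84] = x**6/2 - 5*x**5 - 5*x**4/2 + 5*x/2 = f(x).

An antiderivative is F(x) = x**2*(6*x**5 - 70*x**4 - 42*x**3 + 105)/84.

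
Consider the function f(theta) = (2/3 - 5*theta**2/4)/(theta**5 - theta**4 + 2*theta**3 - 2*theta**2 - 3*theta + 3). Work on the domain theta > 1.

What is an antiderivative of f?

Factor the denominator (12*(theta - 1)**2*(theta + 1)*(theta**2 + 3)) and decompose: f = 53*(theta + 1)/(192*(theta**2 + 3)) - 7/(192*(theta + 1)) - 23/(96*(theta - 1)) - 7/(96*(theta - 1)**2); each piece integrates to a log, atan, or power term.
Check: d/dtheta[(-276*(theta - 1)*log(theta - 1) - 42*(theta - 1)*log(theta + 1) + 159*(theta - 1)*log(theta**2 + 3) + 106*sqrt(3)*(theta - 1)*atan(sqrt(3)*theta/3) + 84)/(1152*(theta - 1))] = (8 - 15*theta**2)/(12*theta**5 - 12*theta**4 + 24*theta**3 - 24*theta**2 - 36*theta + 36), which equals f(theta).

An antiderivative is F(theta) = (-276*(theta - 1)*log(theta - 1) - 42*(theta - 1)*log(theta + 1) + 159*(theta - 1)*log(theta**2 + 3) + 106*sqrt(3)*(theta - 1)*atan(sqrt(3)*theta/3) + 84)/(1152*(theta - 1)).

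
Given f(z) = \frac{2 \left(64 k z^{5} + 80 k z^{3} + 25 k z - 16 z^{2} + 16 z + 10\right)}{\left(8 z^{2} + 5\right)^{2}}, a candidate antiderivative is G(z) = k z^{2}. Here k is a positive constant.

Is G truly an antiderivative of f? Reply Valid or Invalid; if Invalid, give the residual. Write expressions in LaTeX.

Invalid: d/dz[G] - f = \frac{32 z^{2} - 32 z - 20}{64 z^{4} + 80 z^{2} + 25}, which is not 0.

d/dz[G] = 2 k z
d/dz[G] - f(z) = \frac{32 z^{2} - 32 z - 20}{64 z^{4} + 80 z^{2} + 25} != 0.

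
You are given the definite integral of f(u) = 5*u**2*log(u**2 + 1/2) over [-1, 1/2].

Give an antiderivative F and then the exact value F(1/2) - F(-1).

Antiderivative: F(u) = 5*u**3*log(u**2 + 1/2)/3 - 10*u**3/9 + 5*u/3 - 5*sqrt(2)*atan(sqrt(2)*u)/6; value = -5*sqrt(2)*atan(sqrt(2))/6 - 5*sqrt(2)*atan(sqrt(2)/2)/6 + 5*log(3/4)/24 + 5*log(3/2)/3 + 5/4

An antiderivative F(u) passes only if d/du[F] lands on f(u) exactly.
F(u) = 5*u**3*log(u**2 + 1/2)/3 - 10*u**3/9 + 5*u/3 - 5*sqrt(2)*atan(sqrt(2)*u)/6 is an antiderivative of f.
Check: d/du[5*u**3*log(u**2 + 1/2)/3 - 10*u**3/9 + 5*u/3 - 5*sqrt(2)*atan(sqrt(2)*u)/6] = 5*u**2*log(u**2 + 1/2) = f(u).
F(1/2) = -5*sqrt(2)*atan(sqrt(2)/2)/6 + 5*log(3/4)/24 + 25/36; F(-1) = -5*log(3/2)/3 - 5/9 + 5*sqrt(2)*atan(sqrt(2))/6.
Integral = F(1/2) - F(-1) = -5*sqrt(2)*atan(sqrt(2))/6 - 5*sqrt(2)*atan(sqrt(2)/2)/6 + 5*log(3/4)/24 + 5*log(3/2)/3 + 5/4.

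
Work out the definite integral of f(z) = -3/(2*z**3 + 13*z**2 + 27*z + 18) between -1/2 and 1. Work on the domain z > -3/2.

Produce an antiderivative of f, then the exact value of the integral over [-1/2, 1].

Factor the denominator ((z + 2)*(z + 3)*(2*z + 3)) and decompose: f = -4/(2*z + 3) - 1/(z + 3) + 3/(z + 2); each piece integrates to a log, atan, or power term.
F(z) = -2*log(z + 3/2) + 3*log(z + 2) - log(z + 3) is an antiderivative of f.
Check: d/dz[-2*log(z + 3/2) + 3*log(z + 2) - log(z + 3)] = -3/(2*z**3 + 13*z**2 + 27*z + 18) = f(z).
F(1) = -2*log(5/2) - log(4) + 3*log(3); F(-1/2) = -log(5/2) + 3*log(3/2).
Integral = F(1) - F(-1/2) = -log(4) - 3*log(3/2) - log(5/2) + 3*log(3).

Antiderivative: F(z) = -2*log(z + 3/2) + 3*log(z + 2) - log(z + 3); value = -log(4) - 3*log(3/2) - log(5/2) + 3*log(3)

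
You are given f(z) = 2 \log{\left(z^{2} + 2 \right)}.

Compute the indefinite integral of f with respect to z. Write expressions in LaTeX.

An antiderivative F(z) passes only if d/dz[F] lands on f(z) exactly.
Check: d/dz[2 z \log{\left(z^{2} + 2 \right)} - 4 z + 4 \sqrt{2} \operatorname{atan}{\left(\frac{\sqrt{2} z}{2} \right)}] = 2 \log{\left(z^{2} + 2 \right)} = f(z).

F(z) = 2 z \log{\left(z^{2} + 2 \right)} - 4 z + 4 \sqrt{2} \operatorname{atan}{\left(\frac{\sqrt{2} z}{2} \right)} + C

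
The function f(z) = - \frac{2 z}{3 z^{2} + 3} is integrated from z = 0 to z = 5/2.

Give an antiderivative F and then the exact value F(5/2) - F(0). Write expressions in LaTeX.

Antiderivative: F(z) = - \frac{\log{\left(2 z^{2} + 2 \right)}}{3}; value = - \frac{\log{\left(\frac{29}{2} \right)}}{3} + \frac{\log{\left(2 \right)}}{3}

f matches the chain-rule pattern g'(h)*h' with inner function h(z) = 2 z^{2} + 2; substituting u = h(z) collapses the integral.
F(z) = - \frac{\log{\left(2 z^{2} + 2 \right)}}{3} is an antiderivative of f.
Check: d/dz[- \frac{\log{\left(2 z^{2} + 2 \right)}}{3}] = - \frac{2 z}{3 z^{2} + 3} = f(z).
F(5/2) = - \frac{\log{\left(\frac{29}{2} \right)}}{3}; F(0) = - \frac{\log{\left(2 \right)}}{3}.
Integral = F(5/2) - F(0) = - \frac{\log{\left(\frac{29}{2} \right)}}{3} + \frac{\log{\left(2 \right)}}{3}.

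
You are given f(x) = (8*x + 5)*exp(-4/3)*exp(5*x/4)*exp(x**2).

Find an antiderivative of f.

The substitution u = x**2 + 5*x/4 - 4/3 works: f is exactly (dF/du)*(du/dx) for that inner function.
Check: d/dx[4*exp(-4/3)*exp(5*x/4)*exp(x**2)] = (8*x*exp(5*x/4)*exp(x**2) + 5*exp(5*x/4)*exp(x**2))*exp(-4/3), which equals f(x).

An antiderivative is F(x) = 4*exp(-4/3)*exp(5*x/4)*exp(x**2).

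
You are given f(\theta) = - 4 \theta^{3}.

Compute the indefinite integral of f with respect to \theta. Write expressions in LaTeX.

Any candidate F(\theta) must reproduce f(\theta) exactly when differentiated.
Check: d/d\theta[- \theta^{4}] = - 4 \theta^{3} = f(\theta).

F(\theta) = - \theta^{4} + C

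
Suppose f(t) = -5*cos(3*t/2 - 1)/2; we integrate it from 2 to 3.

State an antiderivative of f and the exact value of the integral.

Recover f(t) by differentiating a candidate F(t); any mismatch rules it out.
F(t) = -5*sin(3*t/2 - 1)/3 is an antiderivative of f.
Check: d/dt[-5*sin(3*t/2 - 1)/3] = -5*cos(3*t/2 - 1)/2 = f(t).
F(3) = -5*sin(7/2)/3; F(2) = -5*sin(2)/3.
Integral = F(3) - F(2) = -5*sin(7/2)/3 + 5*sin(2)/3.

Antiderivative: F(t) = -5*sin(3*t/2 - 1)/3; value = -5*sin(7/2)/3 + 5*sin(2)/3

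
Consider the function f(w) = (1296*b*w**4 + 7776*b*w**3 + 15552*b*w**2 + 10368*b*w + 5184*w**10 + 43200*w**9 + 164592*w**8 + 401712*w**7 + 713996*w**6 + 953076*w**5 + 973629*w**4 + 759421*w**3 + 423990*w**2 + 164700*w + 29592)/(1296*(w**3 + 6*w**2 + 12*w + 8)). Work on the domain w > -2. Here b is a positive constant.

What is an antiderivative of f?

An antiderivative F(w) passes only if d/dw[F] lands on f(w) exactly.
Check: d/dw[b*w**2/2 + (w**2 + 2*w/3 + 5/4)**4/2 - 1/(w + 2)**2] = (1296*b*w**4 + 7776*b*w**3 + 15552*b*w**2 + 10368*b*w + 5184*w**10 + 43200*w**9 + 164592*w**8 + 401712*w**7 + 713996*w**6 + 953076*w**5 + 973629*w**4 + 759421*w**3 + 423990*w**2 + 164700*w + 29592)/(1296*w**3 + 7776*w**2 + 15552*w + 10368), which equals f(w).

An antiderivative is F(w) = b*w**2/2 + (w**2 + 2*w/3 + 5/4)**4/2 - 1/(w + 2)**2.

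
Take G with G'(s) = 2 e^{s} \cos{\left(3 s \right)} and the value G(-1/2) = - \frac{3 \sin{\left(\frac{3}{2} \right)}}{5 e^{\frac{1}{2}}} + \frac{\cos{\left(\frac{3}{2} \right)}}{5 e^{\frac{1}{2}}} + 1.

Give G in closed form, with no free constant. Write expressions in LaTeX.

G(s) = \frac{3 e^{s} \sin{\left(3 s \right)} + e^{s} \cos{\left(3 s \right)} + 5}{5}

The proposed G(s) is checked by its d/ds: the result must match the given G'(s).
A general antiderivative is \frac{3 e^{s} \sin{\left(3 s \right)}}{5} + \frac{e^{s} \cos{\left(3 s \right)}}{5} + C.
The condition gives C = - \frac{3 \sin{\left(\frac{3}{2} \right)}}{5 e^{\frac{1}{2}}} + \frac{\cos{\left(\frac{3}{2} \right)}}{5 e^{\frac{1}{2}}} + 1 - (- \frac{3 \sin{\left(\frac{3}{2} \right)}}{5 e^{\frac{1}{2}}} + \frac{\cos{\left(\frac{3}{2} \right)}}{5 e^{\frac{1}{2}}}) = 1.
So G(s) = \frac{3 e^{s} \sin{\left(3 s \right)} + e^{s} \cos{\left(3 s \right)} + 5}{5}.
Check: d/ds[\frac{3 e^{s} \sin{\left(3 s \right)} + e^{s} \cos{\left(3 s \right)} + 5}{5}] = 2 e^{s} \cos{\left(3 s \right)} = G'(s).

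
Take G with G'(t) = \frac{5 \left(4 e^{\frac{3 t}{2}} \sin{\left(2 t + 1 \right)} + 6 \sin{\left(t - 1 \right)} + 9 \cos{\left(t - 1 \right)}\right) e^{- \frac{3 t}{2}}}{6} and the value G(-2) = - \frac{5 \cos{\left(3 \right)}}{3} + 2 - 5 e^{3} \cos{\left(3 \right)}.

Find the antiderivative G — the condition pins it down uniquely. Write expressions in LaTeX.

Differentiate the proposed G(t) back; it has to land on the given G'(t).
A general antiderivative is - \frac{5 \cos{\left(2 t + 1 \right)}}{3} - 5 e^{- \frac{3 t}{2}} \cos{\left(t - 1 \right)} + C.
The condition gives C = - \frac{5 \cos{\left(3 \right)}}{3} + 2 - 5 e^{3} \cos{\left(3 \right)} - (- \frac{5 \cos{\left(3 \right)}}{3} - 5 e^{3} \cos{\left(3 \right)}) = 2.
So G(t) = - \frac{5 \cos{\left(2 t + 1 \right)}}{3} + 2 - 5 e^{- \frac{3 t}{2}} \cos{\left(t - 1 \right)}.
Check: d/dt[- \frac{5 \cos{\left(2 t + 1 \right)}}{3} + 2 - 5 e^{- \frac{3 t}{2}} \cos{\left(t - 1 \right)}] = \frac{\left(20 e^{\frac{3 t}{2}} \sin{\left(2 t + 1 \right)} + 30 \sin{\left(t - 1 \right)} + 45 \cos{\left(t - 1 \right)}\right) e^{- \frac{3 t}{2}}}{6}, which equals G'(t).

G(t) = - \frac{5 \cos{\left(2 t + 1 \right)}}{3} + 2 - 5 e^{- \frac{3 t}{2}} \cos{\left(t - 1 \right)}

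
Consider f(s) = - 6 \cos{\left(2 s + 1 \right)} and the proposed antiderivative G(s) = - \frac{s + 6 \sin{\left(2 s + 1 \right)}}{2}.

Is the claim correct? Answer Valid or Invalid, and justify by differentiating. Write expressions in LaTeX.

d/ds[G] = - 6 \cos{\left(2 s + 1 \right)} - \frac{1}{2}
d/ds[G] - f(s) = - \frac{1}{2} != 0.

Invalid: d/ds[G] - f = - \frac{1}{2}, which is not 0.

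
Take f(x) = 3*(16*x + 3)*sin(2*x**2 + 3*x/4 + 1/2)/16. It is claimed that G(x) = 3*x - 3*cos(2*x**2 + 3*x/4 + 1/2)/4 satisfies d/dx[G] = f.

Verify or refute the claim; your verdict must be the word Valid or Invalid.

Invalid: d/dx[G] - f = 3, which is not 0.

d/dx[G] = 3*x*sin(2*x**2 + 3*x/4 + 1/2) + 9*sin(2*x**2 + 3*x/4 + 1/2)/16 + 3
d/dx[G] - f(x) = 3 != 0.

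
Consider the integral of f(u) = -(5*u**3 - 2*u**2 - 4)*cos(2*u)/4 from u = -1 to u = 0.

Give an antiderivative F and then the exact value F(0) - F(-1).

Whatever form F(u) takes, F'(u) = f(u) is non-negotiable.
F(u) = -(20*u**3*sin(2*u) - 8*u**2*sin(2*u) + 30*u**2*cos(2*u) - 30*u*sin(2*u) - 8*u*cos(2*u) - 12*sin(2*u) - 15*cos(2*u))/32 is an antiderivative of f.
Check: d/du[-(20*u**3*sin(2*u) - 8*u**2*sin(2*u) + 30*u**2*cos(2*u) - 30*u*sin(2*u) - 8*u*cos(2*u) - 12*sin(2*u) - 15*cos(2*u))/32] = -5*u**3*cos(2*u)/4 + u**2*cos(2*u)/2 + cos(2*u), which equals f(u).
F(0) = 15/32; F(-1) = -5*sin(2)/16 - 23*cos(2)/32.
Integral = F(0) - F(-1) = 23*cos(2)/32 + 5*sin(2)/16 + 15/32.

Antiderivative: F(u) = -(20*u**3*sin(2*u) - 8*u**2*sin(2*u) + 30*u**2*cos(2*u) - 30*u*sin(2*u) - 8*u*cos(2*u) - 12*sin(2*u) - 15*cos(2*u))/32; value = 23*cos(2)/32 + 5*sin(2)/16 + 15/32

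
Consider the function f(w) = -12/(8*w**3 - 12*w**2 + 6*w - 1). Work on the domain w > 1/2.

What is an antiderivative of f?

For F(w) to be correct the identity F'(w) - f(w) = 0 must hold.
Check: d/dw[3/(4*w**2 - 4*w + 1)] = -12/(8*w**3 - 12*w**2 + 6*w - 1) = f(w).

An antiderivative is F(w) = 3/(4*w**2 - 4*w + 1).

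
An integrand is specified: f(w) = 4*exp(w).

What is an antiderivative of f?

Since d/dw undoes antidifferentiation here, F'(w) = f(w) is required of F(w).
Check: d/dw[4*exp(w)] = 4*exp(w) = f(w).

An antiderivative is F(w) = 4*exp(w).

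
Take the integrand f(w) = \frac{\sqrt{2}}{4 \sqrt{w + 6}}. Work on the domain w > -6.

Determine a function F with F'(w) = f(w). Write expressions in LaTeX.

Check any antiderivative F(w) by computing F'(w) and comparing it with f(w).
Check: d/dw[\frac{\sqrt{2} \sqrt{w + 6}}{2}] = \frac{\sqrt{2}}{4 \sqrt{w + 6}} = f(w).

An antiderivative is F(w) = \frac{\sqrt{2} \sqrt{w + 6}}{2}.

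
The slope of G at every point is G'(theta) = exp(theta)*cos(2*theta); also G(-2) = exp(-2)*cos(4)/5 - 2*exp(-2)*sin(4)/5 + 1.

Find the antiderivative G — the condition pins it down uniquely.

G(theta) = (2*exp(theta)*sin(2*theta) + exp(theta)*cos(2*theta) + 5)/5

Recover the given G'(theta) by differentiating a candidate G(theta); any mismatch rules it out.
A general antiderivative is 2*exp(theta)*sin(2*theta)/5 + exp(theta)*cos(2*theta)/5 + C.
The condition gives C = exp(-2)*cos(4)/5 - 2*exp(-2)*sin(4)/5 + 1 - (exp(-2)*cos(4)/5 - 2*exp(-2)*sin(4)/5) = 1.
So G(theta) = (2*exp(theta)*sin(2*theta) + exp(theta)*cos(2*theta) + 5)/5.
Check: d/dtheta[(2*exp(theta)*sin(2*theta) + exp(theta)*cos(2*theta) + 5)/5] = exp(theta)*cos(2*theta) = G'(theta).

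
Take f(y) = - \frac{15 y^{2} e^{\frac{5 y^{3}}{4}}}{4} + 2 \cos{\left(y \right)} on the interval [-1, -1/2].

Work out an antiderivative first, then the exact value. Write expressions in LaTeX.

Antiderivative: F(y) = - e^{\frac{5 y^{3}}{4}} + 2 \sin{\left(y \right)}; value = - 2 \sin{\left(\frac{1}{2} \right)} - e^{- \frac{5}{32}} + e^{- \frac{5}{4}} + 2 \sin{\left(1 \right)}

The integrand splits into summands that can be handled one at a time.
F(y) = - e^{\frac{5 y^{3}}{4}} + 2 \sin{\left(y \right)} is an antiderivative of f.
Check: d/dy[- e^{\frac{5 y^{3}}{4}} + 2 \sin{\left(y \right)}] = - \frac{15 y^{2} e^{\frac{5 y^{3}}{4}}}{4} + 2 \cos{\left(y \right)} = f(y).
F(-1/2) = - 2 \sin{\left(\frac{1}{2} \right)} - e^{- \frac{5}{32}}; F(-1) = - 2 \sin{\left(1 \right)} - e^{- \frac{5}{4}}.
Integral = F(-1/2) - F(-1) = - 2 \sin{\left(\frac{1}{2} \right)} - e^{- \frac{5}{32}} + e^{- \frac{5}{4}} + 2 \sin{\left(1 \right)}.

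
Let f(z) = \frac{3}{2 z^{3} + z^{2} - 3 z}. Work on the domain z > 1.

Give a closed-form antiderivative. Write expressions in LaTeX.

The denominator factors as z \left(z - 1\right) \left(2 z + 3\right); partial fractions split f into directly integrable pieces: \frac{4}{5 \left(2 z + 3\right)} + \frac{3}{5 \left(z - 1\right)} - \frac{1}{z}.
Check: d/dz[- \log{\left(z \right)} + \frac{3 \log{\left(z - 1 \right)}}{5} + \frac{2 \log{\left(z + \frac{3}{2} \right)}}{5}] = \frac{3}{2 z^{3} + z^{2} - 3 z} = f(z).

An antiderivative is F(z) = - \log{\left(z \right)} + \frac{3 \log{\left(z - 1 \right)}}{5} + \frac{2 \log{\left(z + \frac{3}{2} \right)}}{5}.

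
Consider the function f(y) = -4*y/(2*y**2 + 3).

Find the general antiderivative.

The substitution u = 2*y**2 + 3 works: f is exactly (dF/du)*(du/dy) for that inner function.
Check: d/dy[-log(2*y**2 + 3)] = -4*y/(2*y**2 + 3) = f(y).

F(y) = -log(2*y**2 + 3) + C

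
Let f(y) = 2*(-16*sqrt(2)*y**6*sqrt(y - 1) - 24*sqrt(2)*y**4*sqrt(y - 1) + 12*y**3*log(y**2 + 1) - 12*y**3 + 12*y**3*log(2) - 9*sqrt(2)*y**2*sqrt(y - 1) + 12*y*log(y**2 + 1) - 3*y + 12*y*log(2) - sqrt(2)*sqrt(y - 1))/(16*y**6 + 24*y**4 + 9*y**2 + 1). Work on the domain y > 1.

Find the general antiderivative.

F(y) = -2*(2*y - 2)**(3/2)/3 - 3*log(2*y**2 + 2)/(4*y**2 + 1) + C

A first test for any F(y): its y-derivative must equal f(y) identically.
Check: d/dy[-2*(2*y - 2)**(3/2)/3 - 3*log(2*y**2 + 2)/(4*y**2 + 1)] = (-32*sqrt(2)*y**6*sqrt(y - 1) - 48*sqrt(2)*y**4*sqrt(y - 1) + 24*y**3*log(y**2 + 1) - 24*y**3 + 24*y**3*log(2) - 18*sqrt(2)*y**2*sqrt(y - 1) + 24*y*log(y**2 + 1) - 6*y + 24*y*log(2) - 2*sqrt(2)*sqrt(y - 1))/(16*y**6 + 24*y**4 + 9*y**2 + 1), which equals f(y).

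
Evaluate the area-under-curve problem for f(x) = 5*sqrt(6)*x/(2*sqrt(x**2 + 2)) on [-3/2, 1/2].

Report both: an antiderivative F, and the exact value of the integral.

Antiderivative: F(x) = 5*sqrt(6)*sqrt(x**2 + 2)/2; value = -5*sqrt(102)/4 + 15*sqrt(6)/4

f matches the chain-rule pattern g'(h)*h' with inner function h(x) = 3*x**2/2 + 3; substituting u = h(x) collapses the integral.
F(x) = 5*sqrt(6)*sqrt(x**2 + 2)/2 is an antiderivative of f.
Check: d/dx[5*sqrt(6)*sqrt(x**2 + 2)/2] = 5*sqrt(6)*x/(2*sqrt(x**2 + 2)) = f(x).
F(1/2) = 15*sqrt(6)/4; F(-3/2) = 5*sqrt(102)/4.
Integral = F(1/2) - F(-3/2) = -5*sqrt(102)/4 + 15*sqrt(6)/4.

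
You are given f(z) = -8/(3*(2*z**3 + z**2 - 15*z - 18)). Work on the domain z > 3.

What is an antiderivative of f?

An antiderivative is F(z) = -8*(log(z - 3) - 10*log(z + 3/2) + 9*log(z + 2))/135.

The denominator factors as 3*(z - 3)*(z + 2)*(2*z + 3); partial fractions split f into directly integrable pieces: 32/(27*(2*z + 3)) - 8/(15*(z + 2)) - 8/(135*(z - 3)).
Check: d/dz[-8*(log(z - 3) - 10*log(z + 3/2) + 9*log(z + 2))/135] = -8/(6*z**3 + 3*z**2 - 45*z - 54), which equals f(z).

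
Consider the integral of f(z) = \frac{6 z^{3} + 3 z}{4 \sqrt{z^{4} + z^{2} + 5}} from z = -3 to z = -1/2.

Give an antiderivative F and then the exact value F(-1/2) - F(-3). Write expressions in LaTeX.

The substitution u = z^{4} + z^{2} + 5 works: f is exactly (dF/du)*(du/dz) for that inner function.
F(z) = \frac{3 \sqrt{z^{4} + z^{2} + 5}}{4} is an antiderivative of f.
Check: d/dz[\frac{3 \sqrt{z^{4} + z^{2} + 5}}{4}] = \frac{6 z^{3} + 3 z}{4 \sqrt{z^{4} + z^{2} + 5}} = f(z).
F(-1/2) = \frac{3 \sqrt{85}}{16}; F(-3) = \frac{3 \sqrt{95}}{4}.
Integral = F(-1/2) - F(-3) = - \frac{3 \sqrt{95}}{4} + \frac{3 \sqrt{85}}{16}.

Antiderivative: F(z) = \frac{3 \sqrt{z^{4} + z^{2} + 5}}{4}; value = - \frac{3 \sqrt{95}}{4} + \frac{3 \sqrt{85}}{16}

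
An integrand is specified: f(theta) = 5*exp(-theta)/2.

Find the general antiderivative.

Differentiate the proposed F(theta) back; it has to land on f(theta) exactly.
Check: d/dtheta[-5*exp(-theta)/2] = 5*exp(-theta)/2 = f(theta).

F(theta) = -5*exp(-theta)/2 + C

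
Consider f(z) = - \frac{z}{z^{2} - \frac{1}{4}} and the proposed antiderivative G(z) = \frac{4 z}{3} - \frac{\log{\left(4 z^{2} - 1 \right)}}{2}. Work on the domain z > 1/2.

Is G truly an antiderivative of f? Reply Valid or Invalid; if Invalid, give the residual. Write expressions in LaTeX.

d/dz[G] = \frac{16 z^{2} - 12 z - 4}{12 z^{2} - 3}
d/dz[G] - f(z) = \frac{4}{3} != 0.

Invalid: d/dz[G] - f = \frac{4}{3}, which is not 0.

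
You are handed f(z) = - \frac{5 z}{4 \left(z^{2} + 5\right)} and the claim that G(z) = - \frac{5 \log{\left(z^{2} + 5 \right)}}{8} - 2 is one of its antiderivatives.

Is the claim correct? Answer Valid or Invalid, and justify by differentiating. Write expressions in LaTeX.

Valid - the claim checks out under differentiation.

d/dz[G] = - \frac{5 z}{4 z^{2} + 20}
This equals f(z) exactly, so the claim holds.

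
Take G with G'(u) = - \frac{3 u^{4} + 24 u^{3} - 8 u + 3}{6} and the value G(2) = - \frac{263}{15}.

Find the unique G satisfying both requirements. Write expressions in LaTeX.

Any candidate G(u) must reproduce the stated G'(u) exactly.
A general antiderivative is - \frac{u^{5}}{10} - u^{4} + \frac{2 u^{2}}{3} - \frac{u}{2} + C.
The condition gives C = - \frac{263}{15} - (- \frac{263}{15}) = 0.
So G(u) = - \frac{u^{5}}{10} - u^{4} + \frac{2 u^{2}}{3} - \frac{u}{2}.
Check: d/du[- \frac{u^{5}}{10} - u^{4} + \frac{2 u^{2}}{3} - \frac{u}{2}] = - \frac{u^{4}}{2} - 4 u^{3} + \frac{4 u}{3} - \frac{1}{2}, which equals G'(u).

G(u) = - \frac{u^{5}}{10} - u^{4} + \frac{2 u^{2}}{3} - \frac{u}{2}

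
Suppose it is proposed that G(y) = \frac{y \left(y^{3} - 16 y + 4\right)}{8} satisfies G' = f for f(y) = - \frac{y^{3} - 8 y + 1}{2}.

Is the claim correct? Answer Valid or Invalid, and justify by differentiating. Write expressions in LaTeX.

Invalid: d/dy[G] - f = y^{3} - 8 y + 1, which is not 0.

d/dy[G] = \frac{y^{3}}{2} - 4 y + \frac{1}{2}
d/dy[G] - f(y) = y^{3} - 8 y + 1 != 0.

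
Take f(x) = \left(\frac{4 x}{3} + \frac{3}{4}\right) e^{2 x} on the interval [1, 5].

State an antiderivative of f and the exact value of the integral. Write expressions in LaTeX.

Antiderivative: F(x) = \frac{\left(16 x + 1\right) e^{2 x}}{24}; value = - \frac{17 e^{2}}{24} + \frac{27 e^{10}}{8}

f has the shape u'v + uv' for u = \frac{2 x}{3} + \frac{1}{24} and v = e^{2 x} — it is the derivative of the product u*v.
F(x) = \frac{\left(16 x + 1\right) e^{2 x}}{24} is an antiderivative of f.
Check: d/dx[\frac{\left(16 x + 1\right) e^{2 x}}{24}] = \frac{4 x e^{2 x}}{3} + \frac{3 e^{2 x}}{4}, which equals f(x).
F(5) = \frac{27 e^{10}}{8}; F(1) = \frac{17 e^{2}}{24}.
Integral = F(5) - F(1) = - \frac{17 e^{2}}{24} + \frac{27 e^{10}}{8}.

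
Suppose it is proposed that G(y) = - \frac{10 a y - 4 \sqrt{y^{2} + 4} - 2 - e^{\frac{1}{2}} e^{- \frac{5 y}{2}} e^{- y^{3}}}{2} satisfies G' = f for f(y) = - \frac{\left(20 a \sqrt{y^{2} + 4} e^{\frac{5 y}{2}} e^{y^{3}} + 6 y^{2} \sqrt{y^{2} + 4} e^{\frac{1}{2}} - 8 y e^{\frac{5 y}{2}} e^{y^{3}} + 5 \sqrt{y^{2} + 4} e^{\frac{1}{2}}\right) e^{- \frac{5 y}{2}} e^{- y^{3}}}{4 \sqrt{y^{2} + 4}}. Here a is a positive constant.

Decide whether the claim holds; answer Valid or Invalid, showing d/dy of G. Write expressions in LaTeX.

d/dy[G] = \frac{\left(- 20 a \sqrt{y^{2} + 4} e^{\frac{5 y}{2}} e^{y^{3}} - 6 y^{2} \sqrt{y^{2} + 4} e^{\frac{1}{2}} + 8 y e^{\frac{5 y}{2}} e^{y^{3}} - 5 \sqrt{y^{2} + 4} e^{\frac{1}{2}}\right) e^{- \frac{5 y}{2}} e^{- y^{3}}}{4 \sqrt{y^{2} + 4}}
This equals f(y) exactly, so the claim holds.

Valid: G'(y) = f(y).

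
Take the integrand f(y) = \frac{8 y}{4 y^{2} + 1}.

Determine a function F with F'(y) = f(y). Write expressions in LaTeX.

An antiderivative is F(y) = \log{\left(2 y^{2} + \frac{1}{2} \right)}.

f matches the chain-rule pattern g'(h)*h' with inner function h(y) = 2 y^{2} + \frac{1}{2}; substituting u = h(y) collapses the integral.
Check: d/dy[\log{\left(2 y^{2} + \frac{1}{2} \right)}] = \frac{8 y}{4 y^{2} + 1} = f(y).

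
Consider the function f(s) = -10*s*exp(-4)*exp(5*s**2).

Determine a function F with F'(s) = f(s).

f matches the chain-rule pattern g'(h)*h' with inner function h(s) = 5*s**2 - 4; substituting u = h(s) collapses the integral.
Check: d/ds[-exp(5*s**2 - 4)] = -10*s*exp(-4)*exp(5*s**2) = f(s).

An antiderivative is F(s) = -exp(5*s**2 - 4).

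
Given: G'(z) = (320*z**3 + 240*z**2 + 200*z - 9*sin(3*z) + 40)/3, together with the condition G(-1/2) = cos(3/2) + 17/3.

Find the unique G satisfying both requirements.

G(z) = (80*z**4 + 80*z**3 + 100*z**2 + 40*z + 3*cos(3*z) + 17)/3

For G(z) to be correct, d/dz[G] must agree with the stated G'(z) identically.
A general antiderivative is 5*(4*z**2 + 2*z + 2)**2/3 + cos(3*z) + C.
The condition gives C = cos(3/2) + 17/3 - (cos(3/2) + 20/3) = -1.
So G(z) = (80*z**4 + 80*z**3 + 100*z**2 + 40*z + 3*cos(3*z) + 17)/3.
Check: d/dz[(80*z**4 + 80*z**3 + 100*z**2 + 40*z + 3*cos(3*z) + 17)/3] = 320*z**3/3 + 80*z**2 + 200*z/3 - 3*sin(3*z) + 40/3, which equals G'(z).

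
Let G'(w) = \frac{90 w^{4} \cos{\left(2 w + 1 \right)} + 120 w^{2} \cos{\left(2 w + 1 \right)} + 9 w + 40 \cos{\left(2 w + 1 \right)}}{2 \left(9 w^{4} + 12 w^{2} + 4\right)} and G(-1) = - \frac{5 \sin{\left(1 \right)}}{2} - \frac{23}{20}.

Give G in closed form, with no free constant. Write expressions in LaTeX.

G(w) = \frac{5 \sin{\left(2 w + 1 \right)}}{2} - 1 - \frac{1}{4 \left(w^{2} + \frac{2}{3}\right)}

Whatever form G(w) takes, its d/dw must return the stated G'(w).
A general antiderivative is \frac{5 \sin{\left(2 w + 1 \right)}}{2} - \frac{1}{4 \left(w^{2} + \frac{2}{3}\right)} + C.
The condition gives C = - \frac{5 \sin{\left(1 \right)}}{2} - \frac{23}{20} - (- \frac{5 \sin{\left(1 \right)}}{2} - \frac{3}{20}) = -1.
So G(w) = \frac{5 \sin{\left(2 w + 1 \right)}}{2} - 1 - \frac{1}{4 \left(w^{2} + \frac{2}{3}\right)}.
Check: d/dw[\frac{5 \sin{\left(2 w + 1 \right)}}{2} - 1 - \frac{1}{4 \left(w^{2} + \frac{2}{3}\right)}] = \frac{90 w^{4} \cos{\left(2 w + 1 \right)} + 120 w^{2} \cos{\left(2 w + 1 \right)} + 9 w + 40 \cos{\left(2 w + 1 \right)}}{18 w^{4} + 24 w^{2} + 8}, which equals G'(w).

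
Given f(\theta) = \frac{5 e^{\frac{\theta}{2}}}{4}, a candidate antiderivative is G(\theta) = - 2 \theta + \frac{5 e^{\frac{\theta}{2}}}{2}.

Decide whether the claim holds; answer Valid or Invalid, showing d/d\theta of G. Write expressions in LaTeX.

d/d\theta[G] = \frac{5 e^{\frac{\theta}{2}}}{4} - 2
d/d\theta[G] - f(\theta) = -2 != 0.

Invalid: d/d\theta[G] - f = -2, which is not 0.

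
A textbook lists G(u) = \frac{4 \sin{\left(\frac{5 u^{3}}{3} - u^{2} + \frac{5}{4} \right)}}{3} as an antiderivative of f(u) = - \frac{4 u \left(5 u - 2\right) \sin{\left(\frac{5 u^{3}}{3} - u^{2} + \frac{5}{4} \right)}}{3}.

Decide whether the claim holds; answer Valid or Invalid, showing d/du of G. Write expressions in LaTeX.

d/du[G] = \frac{20 u^{2} \cos{\left(\frac{5 u^{3}}{3} - u^{2} + \frac{5}{4} \right)}}{3} - \frac{8 u \cos{\left(\frac{5 u^{3}}{3} - u^{2} + \frac{5}{4} \right)}}{3}
d/du[G] - f(u) = \frac{20 u^{2} \sin{\left(\frac{5 u^{3}}{3} - u^{2} + \frac{5}{4} \right)}}{3} + \frac{20 u^{2} \cos{\left(\frac{5 u^{3}}{3} - u^{2} + \frac{5}{4} \right)}}{3} - \frac{8 u \sin{\left(\frac{5 u^{3}}{3} - u^{2} + \frac{5}{4} \right)}}{3} - \frac{8 u \cos{\left(\frac{5 u^{3}}{3} - u^{2} + \frac{5}{4} \right)}}{3} != 0.

Invalid: d/du[G] - f = \frac{20 u^{2} \sin{\left(\frac{5 u^{3}}{3} - u^{2} + \frac{5}{4} \right)}}{3} + \frac{20 u^{2} \cos{\left(\frac{5 u^{3}}{3} - u^{2} + \frac{5}{4} \right)}}{3} - \frac{8 u \sin{\left(\frac{5 u^{3}}{3} - u^{2} + \frac{5}{4} \right)}}{3} - \frac{8 u \cos{\left(\frac{5 u^{3}}{3} - u^{2} + \frac{5}{4} \right)}}{3}, which is not 0.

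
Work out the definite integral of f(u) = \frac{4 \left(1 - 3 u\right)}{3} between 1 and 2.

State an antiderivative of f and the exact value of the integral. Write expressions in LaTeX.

Antiderivative: F(u) = - 2 u^{2} + \frac{4 u}{3}; value = - \frac{14}{3}

Since d/du undoes antidifferentiation here, F'(u) = f(u) is required of F(u).
F(u) = - 2 u^{2} + \frac{4 u}{3} is an antiderivative of f.
Check: d/du[- 2 u^{2} + \frac{4 u}{3}] = \frac{4}{3} - 4 u, which equals f(u).
F(2) = - \frac{16}{3}; F(1) = - \frac{2}{3}.
Integral = F(2) - F(1) = - \frac{14}{3}.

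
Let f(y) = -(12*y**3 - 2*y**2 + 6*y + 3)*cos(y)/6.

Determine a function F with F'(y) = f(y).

For F(y) to be correct the identity F'(y) - f(y) = 0 must hold.
Check: d/dy[-2*y**3*sin(y) + y**2*sin(y)/3 - 6*y**2*cos(y) + 11*y*sin(y) + 2*y*cos(y)/3 - 7*sin(y)/6 + 11*cos(y)] = -2*y**3*cos(y) + y**2*cos(y)/3 - y*cos(y) - cos(y)/2, which equals f(y).

An antiderivative is F(y) = -2*y**3*sin(y) + y**2*sin(y)/3 - 6*y**2*cos(y) + 11*y*sin(y) + 2*y*cos(y)/3 - 7*sin(y)/6 + 11*cos(y).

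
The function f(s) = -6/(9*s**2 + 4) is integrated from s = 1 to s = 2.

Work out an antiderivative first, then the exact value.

Antiderivative: F(s) = -atan(3*s/2); value = -atan(3) + atan(3/2)

For F(s) to be correct the identity F'(s) - f(s) = 0 must hold.
F(s) = -atan(3*s/2) is an antiderivative of f.
Check: d/ds[-atan(3*s/2)] = -6/(9*s**2 + 4) = f(s).
F(2) = -atan(3); F(1) = -atan(3/2).
Integral = F(2) - F(1) = -atan(3) + atan(3/2).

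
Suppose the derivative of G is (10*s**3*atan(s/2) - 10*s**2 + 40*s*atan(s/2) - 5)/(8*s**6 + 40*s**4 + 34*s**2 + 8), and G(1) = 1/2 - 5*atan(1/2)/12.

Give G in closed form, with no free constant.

Recognize the product-rule pattern: G'(s) = u'v + uv' with u = -5/(2*(4*s**2 + 2)), v = atan(s/2), so integration by parts undoes it.
A general antiderivative is -5*atan(s/2)/(2*(4*s**2 + 2)) + C.
The condition gives C = 1/2 - 5*atan(1/2)/12 - (-5*atan(1/2)/12) = 1/2.
So G(s) = (4*s**2 - 5*atan(s/2) + 2)/(4*(2*s**2 + 1)).
Check: d/ds[(4*s**2 - 5*atan(s/2) + 2)/(4*(2*s**2 + 1))] = (10*s**3*atan(s/2) - 10*s**2 + 40*s*atan(s/2) - 5)/(8*s**6 + 40*s**4 + 34*s**2 + 8) = G'(s).

G(s) = (4*s**2 - 5*atan(s/2) + 2)/(4*(2*s**2 + 1))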